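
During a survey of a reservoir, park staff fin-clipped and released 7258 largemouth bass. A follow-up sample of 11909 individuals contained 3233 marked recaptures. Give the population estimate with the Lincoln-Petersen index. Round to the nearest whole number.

The marked fraction in the recapture sample should equal the marked fraction in the population: 3233/11909 = 7258/N.
N = (7258 × 11909) / 3233 = 86435522 / 3233 ≈ 26735.4 → 26735

N ≈ 26,735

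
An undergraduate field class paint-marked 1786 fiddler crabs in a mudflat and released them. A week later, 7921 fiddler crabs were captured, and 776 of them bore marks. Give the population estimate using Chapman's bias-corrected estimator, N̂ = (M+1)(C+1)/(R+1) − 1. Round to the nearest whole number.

N̂ = (1786+1)(7921+1)/(776+1) − 1 = 1787·7922/777 − 1
= 14156614/777 − 1 ≈ 18219.6 − 1 ≈ 18218.6 → 18219

N ≈ 18,219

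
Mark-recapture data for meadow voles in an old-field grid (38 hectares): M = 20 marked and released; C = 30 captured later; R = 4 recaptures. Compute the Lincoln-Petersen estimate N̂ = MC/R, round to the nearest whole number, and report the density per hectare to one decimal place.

N̂ = 20·30/4 = 600/4 = 150
Density = N̂ / area = 150 / 38 ≈ 3.947 → 3.9 per hectare

density ≈ 3.9 meadow voles per hectare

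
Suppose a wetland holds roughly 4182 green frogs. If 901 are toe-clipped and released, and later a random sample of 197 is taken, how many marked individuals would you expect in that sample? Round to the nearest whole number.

expected recaptures ≈ 42

The marked fraction of the population is 901/4182, so in a sample of 197 expect C·(M/N) marked.
E[R] = 901 × 197 / 4182 = 177497 / 4182 ≈ 42.4 → 42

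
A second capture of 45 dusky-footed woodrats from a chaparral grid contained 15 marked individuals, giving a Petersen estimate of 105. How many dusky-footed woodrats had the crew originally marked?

From N = M·C/R: M = N·R / C = 105·15 / 45 = 1575 / 45 = 35.

M = 35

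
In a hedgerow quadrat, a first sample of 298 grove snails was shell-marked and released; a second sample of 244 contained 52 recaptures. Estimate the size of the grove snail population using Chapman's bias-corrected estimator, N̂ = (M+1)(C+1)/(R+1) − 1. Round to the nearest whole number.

N̂ = (298+1)(244+1)/(52+1) − 1 = 299·245/53 − 1
= 73255/53 − 1 ≈ 1382.2 − 1 ≈ 1381.2 → 1381

N ≈ 1381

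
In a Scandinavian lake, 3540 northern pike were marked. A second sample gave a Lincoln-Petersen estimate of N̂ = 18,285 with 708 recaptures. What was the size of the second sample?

C = 3657

From N = M·C/R: C = N·R / M = 18285·708 / 3540 = 12945780 / 3540 = 3657.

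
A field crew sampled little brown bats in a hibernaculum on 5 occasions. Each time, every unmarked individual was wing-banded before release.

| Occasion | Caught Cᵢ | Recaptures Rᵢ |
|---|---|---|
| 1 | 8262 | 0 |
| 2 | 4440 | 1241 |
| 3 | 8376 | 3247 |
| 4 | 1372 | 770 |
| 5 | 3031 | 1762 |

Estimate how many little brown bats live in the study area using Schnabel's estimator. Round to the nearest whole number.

Marked at large before each occasion: Mᵢ = Σⱼ<ᵢ (Cⱼ − Rⱼ) → M1=0, M2=8262, M3=11461, M4=16590, M5=17192
Σ MᵢCᵢ = 0·8262 + 8262·4440 + 11461·8376 + 16590·1372 + 17192·3031 = 0 + 36683280 + 95997336 + 22761480 + 52108952 = 207551048
Σ Rᵢ = 0 + 1241 + 3247 + 770 + 1762 = 7020
N̂ = 207551048 / 7020 ≈ 29565.7 → 29566

N ≈ 29,566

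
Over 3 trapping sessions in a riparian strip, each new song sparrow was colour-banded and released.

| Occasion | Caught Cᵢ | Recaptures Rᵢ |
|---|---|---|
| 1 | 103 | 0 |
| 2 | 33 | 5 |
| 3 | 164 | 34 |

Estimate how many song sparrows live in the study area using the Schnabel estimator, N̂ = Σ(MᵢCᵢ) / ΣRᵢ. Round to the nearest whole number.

Marked at large before each occasion: Mᵢ = Σⱼ<ᵢ (Cⱼ − Rⱼ) → M1=0, M2=103, M3=131
Σ MᵢCᵢ = 0·103 + 103·33 + 131·164 = 0 + 3399 + 21484 = 24883
Σ Rᵢ = 0 + 5 + 34 = 39
N̂ = 24883 / 39 ≈ 638.0 → 638

N ≈ 638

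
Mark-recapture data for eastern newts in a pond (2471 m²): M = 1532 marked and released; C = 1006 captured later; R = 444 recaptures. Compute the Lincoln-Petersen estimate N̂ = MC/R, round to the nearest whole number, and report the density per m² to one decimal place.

density ≈ 1.4 eastern newts per m²

N̂ = 1532·1006/444 = 1541192/444 ≈ 3471.2 → 3471
Density = N̂ / area = 3471 / 2471 ≈ 1.40 → 1.4 per m²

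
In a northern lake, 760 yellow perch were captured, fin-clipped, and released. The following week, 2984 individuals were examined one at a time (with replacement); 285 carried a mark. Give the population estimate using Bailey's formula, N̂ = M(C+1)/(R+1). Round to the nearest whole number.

N ≈ 7932

N̂ = 760·(2984+1)/(285+1) = 760·2985/286 = 2268600/286 ≈ 7932.2 → 7932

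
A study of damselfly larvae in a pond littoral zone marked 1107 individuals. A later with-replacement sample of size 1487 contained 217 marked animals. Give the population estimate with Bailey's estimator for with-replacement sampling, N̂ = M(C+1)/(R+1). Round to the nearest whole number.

N̂ = 1107·(1487+1)/(217+1) = 1107·1488/218 = 1647216/218 ≈ 7556.0 → 7556

N ≈ 7556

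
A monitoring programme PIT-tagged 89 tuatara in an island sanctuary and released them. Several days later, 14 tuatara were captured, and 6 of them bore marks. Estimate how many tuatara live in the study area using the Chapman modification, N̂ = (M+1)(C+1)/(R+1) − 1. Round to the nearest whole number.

N̂ = (89+1)(14+1)/(6+1) − 1 = 90·15/7 − 1
= 1350/7 − 1 ≈ 192.9 − 1 ≈ 191.9 → 192

N ≈ 192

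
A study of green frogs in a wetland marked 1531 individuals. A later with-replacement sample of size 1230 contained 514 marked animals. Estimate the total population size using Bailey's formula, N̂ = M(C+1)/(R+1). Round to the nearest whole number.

N ≈ 3660

N̂ = 1531·(1230+1)/(514+1) = 1531·1231/515 = 1884661/515 ≈ 3659.5 → 3660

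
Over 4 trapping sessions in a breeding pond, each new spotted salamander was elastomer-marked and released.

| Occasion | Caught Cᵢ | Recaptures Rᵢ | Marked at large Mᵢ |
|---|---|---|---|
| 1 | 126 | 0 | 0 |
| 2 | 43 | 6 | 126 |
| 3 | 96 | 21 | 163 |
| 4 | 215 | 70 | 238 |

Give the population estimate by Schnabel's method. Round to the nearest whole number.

N ≈ 745

Σ MᵢCᵢ = 0·126 + 126·43 + 163·96 + 238·215 = 0 + 5418 + 15648 + 51170 = 72236
Σ Rᵢ = 0 + 6 + 21 + 70 = 97
N̂ = 72236 / 97 ≈ 744.7 → 745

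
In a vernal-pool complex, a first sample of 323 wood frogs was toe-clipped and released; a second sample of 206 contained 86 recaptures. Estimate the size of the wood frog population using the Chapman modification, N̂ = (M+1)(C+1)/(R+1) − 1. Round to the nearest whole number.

N̂ = (323+1)(206+1)/(86+1) − 1 = 324·207/87 − 1
= 67068/87 − 1 ≈ 770.9 − 1 ≈ 769.9 → 770

N ≈ 770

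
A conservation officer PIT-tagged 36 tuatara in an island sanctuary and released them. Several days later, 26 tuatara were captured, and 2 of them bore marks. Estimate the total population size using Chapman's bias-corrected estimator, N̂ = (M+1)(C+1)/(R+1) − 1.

N̂ = (36+1)(26+1)/(2+1) − 1 = 37·27/3 − 1
= 999/3 − 1 = 333 − 1 = 332

N = 332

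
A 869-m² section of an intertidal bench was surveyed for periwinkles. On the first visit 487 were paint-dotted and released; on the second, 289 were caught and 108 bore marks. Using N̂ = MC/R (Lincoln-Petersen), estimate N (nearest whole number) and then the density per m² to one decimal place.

N̂ = 487·289/108 = 140743/108 ≈ 1303.2 → 1303
Density = N̂ / area = 1303 / 869 ≈ 1.50 → 1.5 per m²

density ≈ 1.5 periwinkles per m²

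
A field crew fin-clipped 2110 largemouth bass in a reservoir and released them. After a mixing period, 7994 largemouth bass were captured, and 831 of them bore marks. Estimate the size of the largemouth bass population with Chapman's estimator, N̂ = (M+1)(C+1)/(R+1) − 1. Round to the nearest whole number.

N ≈ 20,284

N̂ = (2110+1)(7994+1)/(831+1) − 1 = 2111·7995/832 − 1
= 16877445/832 − 1 ≈ 20285.4 − 1 ≈ 20284.4 → 20284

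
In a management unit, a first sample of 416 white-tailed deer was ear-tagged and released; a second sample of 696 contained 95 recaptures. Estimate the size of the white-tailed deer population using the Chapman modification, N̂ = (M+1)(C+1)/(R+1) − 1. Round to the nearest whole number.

N ≈ 3027

N̂ = (416+1)(696+1)/(95+1) − 1 = 417·697/96 − 1
= 290649/96 − 1 ≈ 3027.6 − 1 ≈ 3026.6 → 3027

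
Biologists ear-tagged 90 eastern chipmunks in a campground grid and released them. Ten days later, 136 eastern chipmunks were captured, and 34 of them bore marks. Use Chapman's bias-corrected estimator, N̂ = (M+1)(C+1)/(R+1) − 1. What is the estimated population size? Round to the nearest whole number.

N̂ = (90+1)(136+1)/(34+1) − 1 = 91·137/35 − 1
= 12467/35 − 1 ≈ 356.2 − 1 ≈ 355.2 → 355

N ≈ 355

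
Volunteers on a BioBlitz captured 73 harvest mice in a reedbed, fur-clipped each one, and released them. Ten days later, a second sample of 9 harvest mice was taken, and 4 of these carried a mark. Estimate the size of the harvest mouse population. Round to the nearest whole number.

N = (73 × 9) / 4 = 657 / 4 ≈ 164.2 → 164

N ≈ 164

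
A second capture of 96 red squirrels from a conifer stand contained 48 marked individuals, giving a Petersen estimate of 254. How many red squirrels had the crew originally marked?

M = 127

From N = M·C/R: M = N·R / C = 254·48 / 96 = 12192 / 96 = 127.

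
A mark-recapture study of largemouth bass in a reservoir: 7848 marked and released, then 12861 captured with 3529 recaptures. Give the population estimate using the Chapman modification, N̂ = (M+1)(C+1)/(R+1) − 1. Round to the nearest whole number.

N̂ = (7848+1)(12861+1)/(3529+1) − 1 = 7849·12862/3530 − 1
= 100953838/3530 − 1 ≈ 28598.8 − 1 ≈ 28597.8 → 28598

N ≈ 28,598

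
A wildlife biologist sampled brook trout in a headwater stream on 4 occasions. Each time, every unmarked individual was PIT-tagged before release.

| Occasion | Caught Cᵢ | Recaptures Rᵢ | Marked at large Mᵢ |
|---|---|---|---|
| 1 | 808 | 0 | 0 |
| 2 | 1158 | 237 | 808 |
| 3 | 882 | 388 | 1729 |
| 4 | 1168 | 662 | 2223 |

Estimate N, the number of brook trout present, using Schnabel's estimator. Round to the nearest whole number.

N ≈ 3929

Σ MᵢCᵢ = 0·808 + 808·1158 + 1729·882 + 2223·1168 = 0 + 935664 + 1524978 + 2596464 = 5057106
Σ Rᵢ = 0 + 237 + 388 + 662 = 1287
N̂ = 5057106 / 1287 ≈ 3929.4 → 3929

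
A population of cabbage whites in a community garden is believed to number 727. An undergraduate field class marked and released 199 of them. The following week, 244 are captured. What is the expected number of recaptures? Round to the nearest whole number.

Expected recaptures E[R] = M·C / N.
E[R] = 199 × 244 / 727 = 48556 / 727 ≈ 66.8 → 67

expected recaptures ≈ 67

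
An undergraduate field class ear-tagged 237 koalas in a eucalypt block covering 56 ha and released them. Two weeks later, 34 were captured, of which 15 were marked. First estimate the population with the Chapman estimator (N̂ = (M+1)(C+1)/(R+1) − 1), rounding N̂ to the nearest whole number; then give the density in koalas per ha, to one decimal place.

density ≈ 9.3 koalas per ha

N̂ = 238·35/16 − 1 = 8330/16 − 1 ≈ 519.6 → 520
Density = N̂ / area = 520 / 56 ≈ 9.29 → 9.3 per ha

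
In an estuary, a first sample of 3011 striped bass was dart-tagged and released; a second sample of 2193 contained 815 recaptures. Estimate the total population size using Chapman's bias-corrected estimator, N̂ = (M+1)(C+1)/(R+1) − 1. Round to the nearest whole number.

N̂ = (3011+1)(2193+1)/(815+1) − 1 = 3012·2194/816 − 1
= 6608328/816 − 1 ≈ 8098.4 − 1 ≈ 8097.4 → 8097

N ≈ 8097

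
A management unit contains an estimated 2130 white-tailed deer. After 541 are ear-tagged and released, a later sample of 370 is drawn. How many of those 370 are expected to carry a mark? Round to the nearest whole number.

The marked fraction of the population is 541/2130, so in a sample of 370 expect C·(M/N) marked.
E[R] = 541 × 370 / 2130 = 200170 / 2130 ≈ 94.0 → 94

expected recaptures ≈ 94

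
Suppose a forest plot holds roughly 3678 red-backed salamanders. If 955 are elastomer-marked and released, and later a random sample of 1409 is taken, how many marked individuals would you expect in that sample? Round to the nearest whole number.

expected recaptures ≈ 366

Expected recaptures E[R] = M·C / N.
E[R] = 955 × 1409 / 3678 = 1345595 / 3678 ≈ 365.8 → 366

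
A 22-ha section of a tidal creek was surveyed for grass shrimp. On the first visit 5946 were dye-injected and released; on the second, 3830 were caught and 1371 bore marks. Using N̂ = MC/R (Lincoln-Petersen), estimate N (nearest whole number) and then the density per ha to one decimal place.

density ≈ 755.0 grass shrimp per ha

N̂ = 5946·3830/1371 = 22773180/1371 ≈ 16610.6 → 16611
Density = N̂ / area = 16611 / 22 ≈ 755.045 → 755.0 per ha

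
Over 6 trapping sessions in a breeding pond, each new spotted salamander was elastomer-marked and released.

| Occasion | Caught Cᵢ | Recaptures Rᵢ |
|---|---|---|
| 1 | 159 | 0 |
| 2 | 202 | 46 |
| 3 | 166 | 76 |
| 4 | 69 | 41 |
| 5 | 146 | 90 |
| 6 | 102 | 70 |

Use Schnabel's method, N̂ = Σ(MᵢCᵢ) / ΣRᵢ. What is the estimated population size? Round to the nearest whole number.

N ≈ 698

Marked at large before each occasion: Mᵢ = Σⱼ<ᵢ (Cⱼ − Rⱼ) → M1=0, M2=159, M3=315, M4=405, M5=433, M6=489
Σ MᵢCᵢ = 0·159 + 159·202 + 315·166 + 405·69 + 433·146 + 489·102 = 0 + 32118 + 52290 + 27945 + 63218 + 49878 = 225449
Σ Rᵢ = 0 + 46 + 76 + 41 + 90 + 70 = 323
N̂ = 225449 / 323 ≈ 698.0 → 698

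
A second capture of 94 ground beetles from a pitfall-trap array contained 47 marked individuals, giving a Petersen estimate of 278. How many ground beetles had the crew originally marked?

From N = M·C/R: M = N·R / C = 278·47 / 94 = 13066 / 94 = 139.

M = 139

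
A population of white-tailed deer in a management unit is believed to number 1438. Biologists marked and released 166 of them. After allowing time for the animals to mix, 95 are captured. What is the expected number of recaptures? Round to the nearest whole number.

The marked fraction of the population is 166/1438, so in a sample of 95 expect C·(M/N) marked.
E[R] = 166 × 95 / 1438 = 15770 / 1438 ≈ 11.0 → 11

expected recaptures ≈ 11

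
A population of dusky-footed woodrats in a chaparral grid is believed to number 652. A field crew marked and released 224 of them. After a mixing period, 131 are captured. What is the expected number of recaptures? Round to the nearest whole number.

Expected recaptures E[R] = M·C / N.
E[R] = 224 × 131 / 652 = 29344 / 652 ≈ 45.0 → 45

expected recaptures ≈ 45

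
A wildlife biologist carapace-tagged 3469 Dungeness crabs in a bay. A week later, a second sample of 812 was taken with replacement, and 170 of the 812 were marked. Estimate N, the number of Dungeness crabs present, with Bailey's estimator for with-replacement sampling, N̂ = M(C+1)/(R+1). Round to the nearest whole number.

N ≈ 16,493

N̂ = 3469·(812+1)/(170+1) = 3469·813/171 = 2820297/171 ≈ 16493.0 → 16493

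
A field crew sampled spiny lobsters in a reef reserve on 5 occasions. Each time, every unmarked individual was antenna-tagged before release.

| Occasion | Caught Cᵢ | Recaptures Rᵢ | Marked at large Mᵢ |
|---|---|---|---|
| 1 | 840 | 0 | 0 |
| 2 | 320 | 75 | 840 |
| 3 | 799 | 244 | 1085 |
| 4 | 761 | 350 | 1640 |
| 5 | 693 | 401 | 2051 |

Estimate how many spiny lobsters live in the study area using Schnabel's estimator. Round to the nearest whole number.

Σ MᵢCᵢ = 0·840 + 840·320 + 1085·799 + 1640·761 + 2051·693 = 0 + 268800 + 866915 + 1248040 + 1421343 = 3805098
Σ Rᵢ = 0 + 75 + 244 + 350 + 401 = 1070
N̂ = 3805098 / 1070 ≈ 3556.2 → 3556

N ≈ 3556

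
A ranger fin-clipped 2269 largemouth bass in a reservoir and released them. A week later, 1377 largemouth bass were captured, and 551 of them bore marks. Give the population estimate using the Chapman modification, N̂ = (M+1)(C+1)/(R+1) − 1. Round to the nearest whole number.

N̂ = (2269+1)(1377+1)/(551+1) − 1 = 2270·1378/552 − 1
= 3128060/552 − 1 ≈ 5666.8 − 1 ≈ 5665.8 → 5666

N ≈ 5666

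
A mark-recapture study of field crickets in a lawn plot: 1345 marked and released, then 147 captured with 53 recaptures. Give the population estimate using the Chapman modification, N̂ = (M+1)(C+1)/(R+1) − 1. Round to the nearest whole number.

N̂ = (1345+1)(147+1)/(53+1) − 1 = 1346·148/54 − 1
= 199208/54 − 1 ≈ 3689.0 − 1 ≈ 3688.0 → 3688

N ≈ 3688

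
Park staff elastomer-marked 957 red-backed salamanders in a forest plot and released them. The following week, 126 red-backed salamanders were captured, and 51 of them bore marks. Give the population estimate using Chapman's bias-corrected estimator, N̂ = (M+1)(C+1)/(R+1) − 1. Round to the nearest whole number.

N ≈ 2339

N̂ = (957+1)(126+1)/(51+1) − 1 = 958·127/52 − 1
= 121666/52 − 1 ≈ 2339.7 − 1 ≈ 2338.7 → 2339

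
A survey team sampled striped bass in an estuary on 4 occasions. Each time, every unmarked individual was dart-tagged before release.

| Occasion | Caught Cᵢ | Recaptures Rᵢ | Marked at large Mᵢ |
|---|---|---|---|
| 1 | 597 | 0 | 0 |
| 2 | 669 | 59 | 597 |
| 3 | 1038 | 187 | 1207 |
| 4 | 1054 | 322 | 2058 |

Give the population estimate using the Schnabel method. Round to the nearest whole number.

Σ MᵢCᵢ = 0·597 + 597·669 + 1207·1038 + 2058·1054 = 0 + 399393 + 1252866 + 2169132 = 3821391
Σ Rᵢ = 0 + 59 + 187 + 322 = 568
N̂ = 3821391 / 568 ≈ 6727.8 → 6728

N ≈ 6728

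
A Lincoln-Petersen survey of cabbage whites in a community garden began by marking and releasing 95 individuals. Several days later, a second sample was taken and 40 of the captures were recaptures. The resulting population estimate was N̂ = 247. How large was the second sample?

From N = M·C/R: C = N·R / M = 247·40 / 95 = 9880 / 95 = 104.

C = 104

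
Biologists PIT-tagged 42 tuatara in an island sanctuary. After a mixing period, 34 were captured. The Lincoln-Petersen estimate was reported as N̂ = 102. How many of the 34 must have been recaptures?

From N = M·C/R: R = M·C / N = 42·34 / 102 = 1428 / 102 = 14.

R = 14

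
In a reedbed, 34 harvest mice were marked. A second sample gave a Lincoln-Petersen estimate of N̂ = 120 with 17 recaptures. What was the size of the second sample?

C = 60

From N = M·C/R: C = N·R / M = 120·17 / 34 = 2040 / 34 = 60.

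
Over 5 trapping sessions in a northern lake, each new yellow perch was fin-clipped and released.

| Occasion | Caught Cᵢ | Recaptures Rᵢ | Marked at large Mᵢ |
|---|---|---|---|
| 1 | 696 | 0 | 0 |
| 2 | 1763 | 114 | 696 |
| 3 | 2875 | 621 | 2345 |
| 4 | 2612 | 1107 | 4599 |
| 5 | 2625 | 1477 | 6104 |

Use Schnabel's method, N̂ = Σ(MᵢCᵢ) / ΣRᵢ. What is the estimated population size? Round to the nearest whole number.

N ≈ 10,848

Σ MᵢCᵢ = 0·696 + 696·1763 + 2345·2875 + 4599·2612 + 6104·2625 = 0 + 1227048 + 6741875 + 12012588 + 16023000 = 36004511
Σ Rᵢ = 0 + 114 + 621 + 1107 + 1477 = 3319
N̂ = 36004511 / 3319 ≈ 10848.0 → 10848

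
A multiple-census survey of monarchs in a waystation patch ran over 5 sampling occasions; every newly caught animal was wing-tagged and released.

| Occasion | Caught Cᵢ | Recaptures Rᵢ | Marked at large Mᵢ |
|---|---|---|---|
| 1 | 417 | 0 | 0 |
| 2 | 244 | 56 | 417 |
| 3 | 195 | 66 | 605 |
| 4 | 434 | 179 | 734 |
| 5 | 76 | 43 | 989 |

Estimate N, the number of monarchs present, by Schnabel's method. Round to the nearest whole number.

N ≈ 1783

Σ MᵢCᵢ = 0·417 + 417·244 + 605·195 + 734·434 + 989·76 = 0 + 101748 + 117975 + 318556 + 75164 = 613443
Σ Rᵢ = 0 + 56 + 66 + 179 + 43 = 344
N̂ = 613443 / 344 ≈ 1783.3 → 1783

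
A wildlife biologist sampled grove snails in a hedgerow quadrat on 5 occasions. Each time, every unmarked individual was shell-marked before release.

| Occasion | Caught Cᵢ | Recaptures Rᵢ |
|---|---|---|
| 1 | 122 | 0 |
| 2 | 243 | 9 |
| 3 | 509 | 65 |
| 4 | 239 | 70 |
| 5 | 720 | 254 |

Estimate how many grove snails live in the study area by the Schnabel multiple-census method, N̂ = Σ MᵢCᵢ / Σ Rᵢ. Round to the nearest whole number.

Marked at large before each occasion: Mᵢ = Σⱼ<ᵢ (Cⱼ − Rⱼ) → M1=0, M2=122, M3=356, M4=800, M5=969
Σ MᵢCᵢ = 0·122 + 122·243 + 356·509 + 800·239 + 969·720 = 0 + 29646 + 181204 + 191200 + 697680 = 1099730
Σ Rᵢ = 0 + 9 + 65 + 70 + 254 = 398
N̂ = 1099730 / 398 ≈ 2763.1 → 2763

N ≈ 2763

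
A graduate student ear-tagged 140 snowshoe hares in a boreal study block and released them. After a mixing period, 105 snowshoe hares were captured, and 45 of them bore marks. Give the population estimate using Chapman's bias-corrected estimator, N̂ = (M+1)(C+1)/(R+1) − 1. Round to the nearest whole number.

N̂ = (140+1)(105+1)/(45+1) − 1 = 141·106/46 − 1
= 14946/46 − 1 ≈ 324.9 − 1 ≈ 323.9 → 324

N ≈ 324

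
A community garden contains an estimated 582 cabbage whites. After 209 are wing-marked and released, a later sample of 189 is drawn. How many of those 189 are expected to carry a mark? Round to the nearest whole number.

expected recaptures ≈ 68

The marked fraction of the population is 209/582, so in a sample of 189 expect C·(M/N) marked.
E[R] = 209 × 189 / 582 = 39501 / 582 ≈ 67.9 → 68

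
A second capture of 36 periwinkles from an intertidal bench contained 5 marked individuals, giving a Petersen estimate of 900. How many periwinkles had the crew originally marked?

M = 125

From N = M·C/R: M = N·R / C = 900·5 / 36 = 4500 / 36 = 125.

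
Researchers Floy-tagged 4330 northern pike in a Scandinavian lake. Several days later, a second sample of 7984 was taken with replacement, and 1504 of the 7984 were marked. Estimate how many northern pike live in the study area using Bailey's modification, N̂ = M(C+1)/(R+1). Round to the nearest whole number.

N̂ = 4330·(7984+1)/(1504+1) = 4330·7985/1505 = 34575050/1505 ≈ 22973.46 → 22973

N ≈ 22,973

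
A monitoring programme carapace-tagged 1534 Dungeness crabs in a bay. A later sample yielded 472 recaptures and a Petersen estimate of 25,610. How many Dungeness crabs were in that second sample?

From N = M·C/R: C = N·R / M = 25610·472 / 1534 = 12087920 / 1534 = 7880.

C = 7880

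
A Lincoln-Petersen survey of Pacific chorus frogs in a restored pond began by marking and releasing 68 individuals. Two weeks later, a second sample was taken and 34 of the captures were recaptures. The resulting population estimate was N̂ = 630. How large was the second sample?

C = 315

From N = M·C/R: C = N·R / M = 630·34 / 68 = 21420 / 68 = 315.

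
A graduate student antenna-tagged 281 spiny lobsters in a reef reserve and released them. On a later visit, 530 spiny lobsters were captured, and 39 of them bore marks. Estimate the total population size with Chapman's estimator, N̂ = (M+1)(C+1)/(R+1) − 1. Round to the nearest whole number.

N ≈ 3743

N̂ = (281+1)(530+1)/(39+1) − 1 = 282·531/40 − 1
= 149742/40 − 1 ≈ 3743.6 − 1 ≈ 3742.6 → 3743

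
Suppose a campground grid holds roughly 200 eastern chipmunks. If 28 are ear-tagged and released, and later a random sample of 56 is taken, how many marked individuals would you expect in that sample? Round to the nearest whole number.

expected recaptures ≈ 8

Expected recaptures E[R] = M·C / N.
E[R] = 28 × 56 / 200 = 1568 / 200 ≈ 7.8 → 8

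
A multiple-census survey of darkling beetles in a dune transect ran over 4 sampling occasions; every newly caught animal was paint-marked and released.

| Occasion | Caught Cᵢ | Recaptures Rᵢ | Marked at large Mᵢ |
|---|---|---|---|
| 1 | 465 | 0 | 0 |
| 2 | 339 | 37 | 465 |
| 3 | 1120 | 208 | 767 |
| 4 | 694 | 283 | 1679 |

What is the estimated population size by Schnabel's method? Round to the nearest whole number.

Σ MᵢCᵢ = 0·465 + 465·339 + 767·1120 + 1679·694 = 0 + 157635 + 859040 + 1165226 = 2181901
Σ Rᵢ = 0 + 37 + 208 + 283 = 528
N̂ = 2181901 / 528 ≈ 4132.4 → 4132

N ≈ 4132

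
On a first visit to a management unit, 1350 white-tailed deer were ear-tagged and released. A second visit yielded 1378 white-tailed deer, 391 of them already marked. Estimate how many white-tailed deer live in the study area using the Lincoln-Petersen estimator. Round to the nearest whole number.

Lincoln-Petersen assumes M/N = R/C, so N = M·C / R.
N = (1350 × 1378) / 391 = 1860300 / 391 ≈ 4757.8 → 4758

N ≈ 4758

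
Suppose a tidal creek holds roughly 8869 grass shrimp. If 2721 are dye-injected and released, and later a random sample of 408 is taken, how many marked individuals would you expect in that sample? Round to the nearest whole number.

Expected recaptures E[R] = M·C / N.
E[R] = 2721 × 408 / 8869 = 1110168 / 8869 ≈ 125.2 → 125

expected recaptures ≈ 125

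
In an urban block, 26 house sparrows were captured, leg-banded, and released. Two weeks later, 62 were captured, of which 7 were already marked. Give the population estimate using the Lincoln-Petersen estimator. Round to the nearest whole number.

N ≈ 230

If marked individuals mix randomly, R/C ≈ M/N, giving N ≈ M·C/R.
N = (26 × 62) / 7 = 1612 / 7 ≈ 230.3 → 230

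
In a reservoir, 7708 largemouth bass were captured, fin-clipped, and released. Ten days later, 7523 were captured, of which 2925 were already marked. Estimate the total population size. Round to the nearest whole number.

If marked individuals mix randomly, R/C ≈ M/N, giving N ≈ M·C/R.
N = (7708 × 7523) / 2925 = 57987284 / 2925 ≈ 19824.7 → 19825

N ≈ 19,825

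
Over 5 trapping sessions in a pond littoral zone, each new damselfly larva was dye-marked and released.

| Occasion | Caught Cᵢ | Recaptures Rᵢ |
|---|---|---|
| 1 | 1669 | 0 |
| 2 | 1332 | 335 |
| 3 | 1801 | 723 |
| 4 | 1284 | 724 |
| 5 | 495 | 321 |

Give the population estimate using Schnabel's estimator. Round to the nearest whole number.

N ≈ 6639

Marked at large before each occasion: Mᵢ = Σⱼ<ᵢ (Cⱼ − Rⱼ) → M1=0, M2=1669, M3=2666, M4=3744, M5=4304
Σ MᵢCᵢ = 0·1669 + 1669·1332 + 2666·1801 + 3744·1284 + 4304·495 = 0 + 2223108 + 4801466 + 4807296 + 2130480 = 13962350
Σ Rᵢ = 0 + 335 + 723 + 724 + 321 = 2103
N̂ = 13962350 / 2103 ≈ 6639.3 → 6639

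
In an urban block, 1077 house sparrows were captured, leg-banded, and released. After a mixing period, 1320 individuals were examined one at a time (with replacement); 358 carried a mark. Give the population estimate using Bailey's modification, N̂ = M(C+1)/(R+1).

N̂ = 1077·(1320+1)/(358+1) = 1077·1321/359 = 1422717/359 = 3963

N = 3963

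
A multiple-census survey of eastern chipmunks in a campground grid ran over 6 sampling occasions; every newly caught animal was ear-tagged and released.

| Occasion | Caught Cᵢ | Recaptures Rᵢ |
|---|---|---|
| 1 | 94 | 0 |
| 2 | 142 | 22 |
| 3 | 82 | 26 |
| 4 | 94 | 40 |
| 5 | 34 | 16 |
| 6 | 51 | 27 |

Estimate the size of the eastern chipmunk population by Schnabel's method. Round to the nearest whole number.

N ≈ 647

Marked at large before each occasion: Mᵢ = Σⱼ<ᵢ (Cⱼ − Rⱼ) → M1=0, M2=94, M3=214, M4=270, M5=324, M6=342
Σ MᵢCᵢ = 0·94 + 94·142 + 214·82 + 270·94 + 324·34 + 342·51 = 0 + 13348 + 17548 + 25380 + 11016 + 17442 = 84734
Σ Rᵢ = 0 + 22 + 26 + 40 + 16 + 27 = 131
N̂ = 84734 / 131 ≈ 646.8 → 647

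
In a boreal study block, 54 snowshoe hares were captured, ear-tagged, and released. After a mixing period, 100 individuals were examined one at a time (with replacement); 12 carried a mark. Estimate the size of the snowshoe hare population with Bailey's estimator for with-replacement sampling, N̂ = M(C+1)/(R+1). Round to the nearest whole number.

N̂ = 54·(100+1)/(12+1) = 54·101/13 = 5454/13 ≈ 419.5 → 420

N ≈ 420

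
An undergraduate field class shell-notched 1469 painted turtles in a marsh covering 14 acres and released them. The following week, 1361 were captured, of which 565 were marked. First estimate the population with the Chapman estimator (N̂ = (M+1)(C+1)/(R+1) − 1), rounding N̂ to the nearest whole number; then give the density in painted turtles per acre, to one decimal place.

N̂ = 1470·1362/566 − 1 = 2002140/566 − 1 ≈ 3536.3 → 3536
Density = N̂ / area = 3536 / 14 ≈ 252.57 → 252.6 per acre

density ≈ 252.6 painted turtles per acre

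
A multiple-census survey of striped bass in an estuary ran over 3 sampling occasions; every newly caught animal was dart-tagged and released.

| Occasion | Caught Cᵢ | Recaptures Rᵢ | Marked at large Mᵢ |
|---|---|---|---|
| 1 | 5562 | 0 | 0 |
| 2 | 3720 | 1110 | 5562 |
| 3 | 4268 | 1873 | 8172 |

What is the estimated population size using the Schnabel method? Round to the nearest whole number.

Σ MᵢCᵢ = 0·5562 + 5562·3720 + 8172·4268 = 0 + 20690640 + 34878096 = 55568736
Σ Rᵢ = 0 + 1110 + 1873 = 2983
N̂ = 55568736 / 2983 ≈ 18628.47 → 18628

N ≈ 18,628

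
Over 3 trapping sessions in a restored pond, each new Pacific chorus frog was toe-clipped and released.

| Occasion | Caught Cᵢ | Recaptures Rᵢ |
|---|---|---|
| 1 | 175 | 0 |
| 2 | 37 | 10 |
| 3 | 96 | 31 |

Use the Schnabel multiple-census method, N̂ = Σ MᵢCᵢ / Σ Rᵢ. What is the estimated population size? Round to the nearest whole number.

N ≈ 631

Marked at large before each occasion: Mᵢ = Σⱼ<ᵢ (Cⱼ − Rⱼ) → M1=0, M2=175, M3=202
Σ MᵢCᵢ = 0·175 + 175·37 + 202·96 = 0 + 6475 + 19392 = 25867
Σ Rᵢ = 0 + 10 + 31 = 41
N̂ = 25867 / 41 ≈ 630.9 → 631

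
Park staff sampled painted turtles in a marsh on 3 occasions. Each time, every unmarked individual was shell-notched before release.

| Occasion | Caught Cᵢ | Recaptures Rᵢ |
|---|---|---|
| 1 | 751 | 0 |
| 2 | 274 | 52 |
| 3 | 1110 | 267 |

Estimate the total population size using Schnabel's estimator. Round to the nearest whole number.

N ≈ 4031

Marked at large before each occasion: Mᵢ = Σⱼ<ᵢ (Cⱼ − Rⱼ) → M1=0, M2=751, M3=973
Σ MᵢCᵢ = 0·751 + 751·274 + 973·1110 = 0 + 205774 + 1080030 = 1285804
Σ Rᵢ = 0 + 52 + 267 = 319
N̂ = 1285804 / 319 ≈ 4030.7 → 4031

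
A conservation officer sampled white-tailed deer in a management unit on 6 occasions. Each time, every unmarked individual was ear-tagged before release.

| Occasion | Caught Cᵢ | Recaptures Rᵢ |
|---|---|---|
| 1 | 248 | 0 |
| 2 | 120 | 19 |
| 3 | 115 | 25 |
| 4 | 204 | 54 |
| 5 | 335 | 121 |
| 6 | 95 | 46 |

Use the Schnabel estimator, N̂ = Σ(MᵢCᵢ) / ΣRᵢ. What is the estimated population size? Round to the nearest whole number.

N ≈ 1634

Marked at large before each occasion: Mᵢ = Σⱼ<ᵢ (Cⱼ − Rⱼ) → M1=0, M2=248, M3=349, M4=439, M5=589, M6=803
Σ MᵢCᵢ = 0·248 + 248·120 + 349·115 + 439·204 + 589·335 + 803·95 = 0 + 29760 + 40135 + 89556 + 197315 + 76285 = 433051
Σ Rᵢ = 0 + 19 + 25 + 54 + 121 + 46 = 265
N̂ = 433051 / 265 ≈ 1634.2 → 1634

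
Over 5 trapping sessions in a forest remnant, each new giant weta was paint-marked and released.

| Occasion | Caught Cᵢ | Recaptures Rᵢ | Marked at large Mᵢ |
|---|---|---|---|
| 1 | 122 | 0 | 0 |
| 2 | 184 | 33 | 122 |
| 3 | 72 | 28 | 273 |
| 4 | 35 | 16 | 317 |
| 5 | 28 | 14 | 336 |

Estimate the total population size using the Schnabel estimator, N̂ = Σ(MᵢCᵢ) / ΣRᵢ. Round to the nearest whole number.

Σ MᵢCᵢ = 0·122 + 122·184 + 273·72 + 317·35 + 336·28 = 0 + 22448 + 19656 + 11095 + 9408 = 62607
Σ Rᵢ = 0 + 33 + 28 + 16 + 14 = 91
N̂ = 62607 / 91 ≈ 688.0 → 688

N ≈ 688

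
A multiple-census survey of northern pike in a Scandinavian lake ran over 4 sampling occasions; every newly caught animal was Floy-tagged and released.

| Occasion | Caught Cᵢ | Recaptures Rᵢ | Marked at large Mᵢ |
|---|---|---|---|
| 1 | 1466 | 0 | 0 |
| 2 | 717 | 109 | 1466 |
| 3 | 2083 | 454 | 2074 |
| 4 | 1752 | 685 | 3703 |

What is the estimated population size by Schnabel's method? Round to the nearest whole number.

N ≈ 9502

Σ MᵢCᵢ = 0·1466 + 1466·717 + 2074·2083 + 3703·1752 = 0 + 1051122 + 4320142 + 6487656 = 11858920
Σ Rᵢ = 0 + 109 + 454 + 685 = 1248
N̂ = 11858920 / 1248 ≈ 9502.3 → 9502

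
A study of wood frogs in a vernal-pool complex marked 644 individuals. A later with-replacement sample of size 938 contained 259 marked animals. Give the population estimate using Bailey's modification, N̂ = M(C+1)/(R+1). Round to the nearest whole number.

N ≈ 2326

N̂ = 644·(938+1)/(259+1) = 644·939/260 = 604716/260 ≈ 2325.8 → 2326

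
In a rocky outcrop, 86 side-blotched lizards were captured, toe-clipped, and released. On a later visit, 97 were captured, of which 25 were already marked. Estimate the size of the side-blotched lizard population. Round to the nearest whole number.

If marked individuals mix randomly, R/C ≈ M/N, giving N ≈ M·C/R.
N = (86 × 97) / 25 = 8342 / 25 ≈ 333.7 → 334

N ≈ 334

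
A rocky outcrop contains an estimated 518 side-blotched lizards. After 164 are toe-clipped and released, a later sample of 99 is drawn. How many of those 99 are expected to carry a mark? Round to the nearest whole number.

The marked fraction of the population is 164/518, so in a sample of 99 expect C·(M/N) marked.
E[R] = 164 × 99 / 518 = 16236 / 518 ≈ 31.3 → 31

expected recaptures ≈ 31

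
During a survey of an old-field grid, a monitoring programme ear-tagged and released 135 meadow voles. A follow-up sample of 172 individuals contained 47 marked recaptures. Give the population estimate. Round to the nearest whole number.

N ≈ 494

The marked fraction in the recapture sample should equal the marked fraction in the population: 47/172 = 135/N.
N = (135 × 172) / 47 = 23220 / 47 ≈ 494.0 → 494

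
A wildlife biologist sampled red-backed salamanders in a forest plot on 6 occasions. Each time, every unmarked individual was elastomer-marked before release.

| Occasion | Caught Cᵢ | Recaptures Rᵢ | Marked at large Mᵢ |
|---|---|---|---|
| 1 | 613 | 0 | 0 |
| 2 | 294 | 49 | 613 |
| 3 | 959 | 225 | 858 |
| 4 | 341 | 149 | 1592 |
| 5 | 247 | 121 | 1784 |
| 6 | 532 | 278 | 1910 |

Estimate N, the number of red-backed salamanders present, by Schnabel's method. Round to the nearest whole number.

Σ MᵢCᵢ = 0·613 + 613·294 + 858·959 + 1592·341 + 1784·247 + 1910·532 = 0 + 180222 + 822822 + 542872 + 440648 + 1016120 = 3002684
Σ Rᵢ = 0 + 49 + 225 + 149 + 121 + 278 = 822
N̂ = 3002684 / 822 ≈ 3652.9 → 3653

N ≈ 3653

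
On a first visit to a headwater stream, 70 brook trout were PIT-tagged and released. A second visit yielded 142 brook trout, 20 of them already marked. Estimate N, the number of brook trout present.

N = 497

If marked individuals mix randomly, R/C ≈ M/N, giving N ≈ M·C/R.
N = (70 × 142) / 20 = 9940 / 20 = 497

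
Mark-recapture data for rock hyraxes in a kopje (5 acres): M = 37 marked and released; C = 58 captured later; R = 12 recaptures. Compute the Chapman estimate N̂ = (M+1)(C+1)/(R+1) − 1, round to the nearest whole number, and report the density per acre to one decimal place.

density ≈ 34.2 rock hyraxes per acre

N̂ = 38·59/13 − 1 = 2242/13 − 1 ≈ 171.46 → 171
Density = N̂ / area = 171 / 5 ≈ 34.20 → 34.2 per acre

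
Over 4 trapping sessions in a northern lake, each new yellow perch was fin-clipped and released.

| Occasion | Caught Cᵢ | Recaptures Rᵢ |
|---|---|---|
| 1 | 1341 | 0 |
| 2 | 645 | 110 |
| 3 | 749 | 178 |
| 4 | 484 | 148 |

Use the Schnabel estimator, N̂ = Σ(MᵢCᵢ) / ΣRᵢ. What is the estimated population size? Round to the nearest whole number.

N ≈ 7923

Marked at large before each occasion: Mᵢ = Σⱼ<ᵢ (Cⱼ − Rⱼ) → M1=0, M2=1341, M3=1876, M4=2447
Σ MᵢCᵢ = 0·1341 + 1341·645 + 1876·749 + 2447·484 = 0 + 864945 + 1405124 + 1184348 = 3454417
Σ Rᵢ = 0 + 110 + 178 + 148 = 436
N̂ = 3454417 / 436 ≈ 7923.0 → 7923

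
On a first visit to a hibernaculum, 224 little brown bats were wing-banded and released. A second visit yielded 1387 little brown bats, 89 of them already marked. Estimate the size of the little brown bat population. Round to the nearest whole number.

N ≈ 3491

The marked fraction in the recapture sample should equal the marked fraction in the population: 89/1387 = 224/N.
N = (224 × 1387) / 89 = 310688 / 89 ≈ 3490.9 → 3491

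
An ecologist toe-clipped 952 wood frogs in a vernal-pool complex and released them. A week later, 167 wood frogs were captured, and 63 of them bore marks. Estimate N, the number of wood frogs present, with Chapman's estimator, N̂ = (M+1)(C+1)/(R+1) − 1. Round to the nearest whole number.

N ≈ 2501

N̂ = (952+1)(167+1)/(63+1) − 1 = 953·168/64 − 1
= 160104/64 − 1 ≈ 2501.6 − 1 ≈ 2500.6 → 2501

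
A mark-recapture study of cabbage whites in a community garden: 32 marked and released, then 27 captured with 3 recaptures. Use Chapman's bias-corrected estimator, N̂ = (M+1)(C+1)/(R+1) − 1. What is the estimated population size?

N = 230

N̂ = (32+1)(27+1)/(3+1) − 1 = 33·28/4 − 1
= 924/4 − 1 = 231 − 1 = 230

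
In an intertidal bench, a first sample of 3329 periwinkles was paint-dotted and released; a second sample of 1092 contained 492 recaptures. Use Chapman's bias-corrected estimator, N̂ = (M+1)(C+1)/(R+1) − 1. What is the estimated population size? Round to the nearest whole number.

N ≈ 7382

N̂ = (3329+1)(1092+1)/(492+1) − 1 = 3330·1093/493 − 1
= 3639690/493 − 1 ≈ 7382.7 − 1 ≈ 7381.7 → 7382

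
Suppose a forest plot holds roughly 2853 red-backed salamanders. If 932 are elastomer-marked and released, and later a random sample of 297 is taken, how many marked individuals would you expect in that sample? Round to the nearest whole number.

expected recaptures ≈ 97

Expected recaptures E[R] = M·C / N.
E[R] = 932 × 297 / 2853 = 276804 / 2853 ≈ 97.0 → 97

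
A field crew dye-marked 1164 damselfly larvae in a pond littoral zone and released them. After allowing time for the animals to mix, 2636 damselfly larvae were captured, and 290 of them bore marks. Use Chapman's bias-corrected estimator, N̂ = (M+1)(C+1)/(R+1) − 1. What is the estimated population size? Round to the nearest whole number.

N ≈ 10,556

N̂ = (1164+1)(2636+1)/(290+1) − 1 = 1165·2637/291 − 1
= 3072105/291 − 1 ≈ 10557.1 − 1 ≈ 10556.1 → 10556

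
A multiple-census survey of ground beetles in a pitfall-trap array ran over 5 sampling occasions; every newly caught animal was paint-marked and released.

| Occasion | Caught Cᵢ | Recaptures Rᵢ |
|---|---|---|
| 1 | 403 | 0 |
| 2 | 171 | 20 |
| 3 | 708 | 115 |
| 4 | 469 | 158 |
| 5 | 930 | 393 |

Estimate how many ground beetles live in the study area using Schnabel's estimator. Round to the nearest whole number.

N ≈ 3433

Marked at large before each occasion: Mᵢ = Σⱼ<ᵢ (Cⱼ − Rⱼ) → M1=0, M2=403, M3=554, M4=1147, M5=1458
Σ MᵢCᵢ = 0·403 + 403·171 + 554·708 + 1147·469 + 1458·930 = 0 + 68913 + 392232 + 537943 + 1355940 = 2355028
Σ Rᵢ = 0 + 20 + 115 + 158 + 393 = 686
N̂ = 2355028 / 686 ≈ 3433.0 → 3433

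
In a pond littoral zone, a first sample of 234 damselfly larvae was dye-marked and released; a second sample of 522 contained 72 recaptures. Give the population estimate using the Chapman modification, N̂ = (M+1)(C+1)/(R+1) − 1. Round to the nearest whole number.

N ≈ 1683

N̂ = (234+1)(522+1)/(72+1) − 1 = 235·523/73 − 1
= 122905/73 − 1 ≈ 1683.6 − 1 ≈ 1682.6 → 1683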